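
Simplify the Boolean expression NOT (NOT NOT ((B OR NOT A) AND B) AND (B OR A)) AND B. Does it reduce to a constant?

NOT (NOT NOT ((B OR NOT A) AND B) AND (B OR A)) AND B
= NOT ((B OR NOT A) AND B AND (B OR A)) AND B   (double negation)
= NOT (B AND (B OR A)) AND B   (absorption)
= NOT B AND B   (absorption)
= FALSE   (complement)

FALSE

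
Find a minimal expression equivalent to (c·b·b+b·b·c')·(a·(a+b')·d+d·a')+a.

b·d+a

(c·b·b+b·b·c')·(a·(a+b')·d+d·a')+a
= (c·b·b+b·b·c')·(a·d+d·a')+a   — absorption
= b·b·(a·d+d·a')+a   — distribution
= b·b·d+a   — distribution
= b·d+a   — idempotence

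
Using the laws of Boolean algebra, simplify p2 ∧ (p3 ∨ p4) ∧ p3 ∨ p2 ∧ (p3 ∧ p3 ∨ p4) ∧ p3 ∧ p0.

p2 ∧ p3

p2 ∧ (p3 ∨ p4) ∧ p3 ∨ p2 ∧ (p3 ∧ p3 ∨ p4) ∧ p3 ∧ p0
= p2 ∧ (p3 ∨ p4) ∧ p3 ∨ p2 ∧ (p3 ∨ p4) ∧ p3 ∧ p0   (idempotence)
= p2 ∧ (p3 ∨ p4) ∧ p3   (absorption)
= p2 ∧ p3   (absorption)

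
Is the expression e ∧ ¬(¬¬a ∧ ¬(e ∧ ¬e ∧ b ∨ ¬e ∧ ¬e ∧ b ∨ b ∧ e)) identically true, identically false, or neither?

neither

e ∧ ¬(¬¬a ∧ ¬(e ∧ ¬e ∧ b ∨ ¬e ∧ ¬e ∧ b ∨ b ∧ e))
= e ∧ ¬(¬¬a ∧ ¬(¬e ∧ b ∨ b ∧ e))   (distribution)
= e ∧ ¬(¬¬a ∧ ¬b)   (distribution)
= e ∧ (¬a ∨ b)   (De Morgan)
This depends on a, b, e, so it is not a constant.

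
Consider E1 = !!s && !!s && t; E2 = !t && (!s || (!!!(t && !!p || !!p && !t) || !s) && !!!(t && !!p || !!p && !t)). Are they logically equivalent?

E1: !!s && !!s && t
    = !!s && t   (idempotence)
    = s && t   (double negation)
E2: !t && (!s || (!!!(t && !!p || !!p && !t) || !s) && !!!(t && !!p || !!p && !t))
    = !t && (!s || !!!(t && !!p || !!p && !t))   (absorption)
    = !t && (!s || !!!!!p)   (distribution)
    = !t && (!s || !!!p)   (double negation)
    = !t && (!s || !p)   (double negation)
These differ: at p=0, s=0, t=0, E1 = 0 but E2 = 1.

No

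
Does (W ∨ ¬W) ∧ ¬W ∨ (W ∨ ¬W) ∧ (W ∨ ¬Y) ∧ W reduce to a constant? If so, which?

(W ∨ ¬W) ∧ ¬W ∨ (W ∨ ¬W) ∧ (W ∨ ¬Y) ∧ W
= (W ∨ ¬W) ∧ ¬W ∨ (W ∨ ¬W) ∧ W   (absorption)
= W ∨ ¬W   (distribution)
= True   (complement)

yes, True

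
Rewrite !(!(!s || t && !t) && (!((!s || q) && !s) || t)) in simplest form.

!(!(!s || t && !t) && (!((!s || q) && !s) || t))
= !(!(!s || t && !t) && (!!s || t))
= !(!!s && (!!s || t))
= !!!s
= !s

!s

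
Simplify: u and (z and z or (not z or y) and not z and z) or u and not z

u and (z and z or (not z or y) and not z and z) or u and not z
= u and (z and z or not z and z) or u and not z   [absorption]
= u and z or u and not z   [distribution]
= u   [distribution]

u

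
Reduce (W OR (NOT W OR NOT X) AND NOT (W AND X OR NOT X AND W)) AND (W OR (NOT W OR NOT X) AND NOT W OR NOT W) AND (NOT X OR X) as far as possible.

(W OR (NOT W OR NOT X) AND NOT (W AND X OR NOT X AND W)) AND (W OR (NOT W OR NOT X) AND NOT W OR NOT W) AND (NOT X OR X)
= (W OR (NOT W OR NOT X) AND NOT (W AND X OR NOT X AND W)) AND (W OR (NOT W OR NOT X) AND NOT W OR NOT W)   [complement / identity]
= (W OR (NOT W OR NOT X) AND NOT W) AND (W OR (NOT W OR NOT X) AND NOT W OR NOT W)   [distribution]
= W OR (NOT W OR NOT X) AND NOT W   [absorption]
= W OR NOT W   [absorption]
= TRUE   [complement]

TRUE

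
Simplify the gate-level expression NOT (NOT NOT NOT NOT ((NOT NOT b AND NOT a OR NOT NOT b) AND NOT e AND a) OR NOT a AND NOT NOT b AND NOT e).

NOT (NOT NOT NOT NOT ((NOT NOT b AND NOT a OR NOT NOT b) AND NOT e AND a) OR NOT a AND NOT NOT b AND NOT e)
= NOT (NOT NOT NOT NOT (NOT NOT b AND NOT e AND a) OR NOT a AND NOT NOT b AND NOT e)
= NOT (NOT NOT (NOT NOT b AND NOT e AND a) OR NOT a AND NOT NOT b AND NOT e)
= NOT (NOT NOT b AND NOT e AND a OR NOT a AND NOT NOT b AND NOT e)
= NOT (NOT NOT b AND NOT e)
= NOT b OR e

NOT b OR e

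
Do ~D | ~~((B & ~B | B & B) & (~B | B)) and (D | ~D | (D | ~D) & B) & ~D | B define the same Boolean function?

E1: ~D | ~~((B & ~B | B & B) & (~B | B))
    = ~D | ~~(B & ~B | B & B)
    = ~D | B & ~B | B & B
    = ~D | B
E2: (D | ~D | (D | ~D) & B) & ~D | B
    = (D | ~D) & ~D | B
    = ~D | B
Both reduce to ~D | B, so they are equivalent.

Yes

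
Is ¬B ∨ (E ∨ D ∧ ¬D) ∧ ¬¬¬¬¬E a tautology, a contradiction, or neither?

¬B ∨ (E ∨ D ∧ ¬D) ∧ ¬¬¬¬¬E
= ¬B ∨ (E ∨ D ∧ ¬D) ∧ ¬¬¬E   [double negation]
= ¬B ∨ E ∧ ¬¬¬E   [complement / identity]
= ¬B ∨ E ∧ ¬E   [double negation]
= ¬B   [complement / identity]
This depends on B, so it is not a constant.

neither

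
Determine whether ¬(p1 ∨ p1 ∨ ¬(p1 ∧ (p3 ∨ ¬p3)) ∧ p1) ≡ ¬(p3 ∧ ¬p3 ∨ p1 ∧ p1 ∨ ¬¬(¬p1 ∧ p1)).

E1: ¬(p1 ∨ p1 ∨ ¬(p1 ∧ (p3 ∨ ¬p3)) ∧ p1)
    = ¬(p1 ∨ ¬(p1 ∧ (p3 ∨ ¬p3)) ∧ p1)
    = ¬(p1 ∨ ¬p1 ∧ p1)
    = ¬p1
E2: ¬(p3 ∧ ¬p3 ∨ p1 ∧ p1 ∨ ¬¬(¬p1 ∧ p1))
    = ¬(p1 ∧ p1 ∨ ¬¬(¬p1 ∧ p1))
    = ¬(p1 ∧ p1 ∨ ¬p1 ∧ p1)
    = ¬p1
Both reduce to ¬p1, so they are equivalent.

Yes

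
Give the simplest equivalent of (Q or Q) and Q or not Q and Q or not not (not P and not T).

(Q or Q) and Q or not Q and Q or not not (not P and not T)
= Q and Q or not Q and Q or not not (not P and not T)   (idempotence)
= Q or not not (not P and not T)   (distribution)
= Q or not P and not T   (double negation)

Q or not P and not T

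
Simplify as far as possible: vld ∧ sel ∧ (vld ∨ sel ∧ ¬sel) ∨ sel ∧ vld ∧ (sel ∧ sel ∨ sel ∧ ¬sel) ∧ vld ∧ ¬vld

vld ∧ sel ∧ (vld ∨ sel ∧ ¬sel) ∨ sel ∧ vld ∧ (sel ∧ sel ∨ sel ∧ ¬sel) ∧ vld ∧ ¬vld
= vld ∧ sel ∧ (vld ∨ sel ∧ ¬sel) ∨ sel ∧ vld ∧ sel ∧ vld ∧ ¬vld   [distribution]
= vld ∧ sel ∧ (vld ∨ sel ∧ ¬sel) ∨ sel ∧ vld ∧ ¬vld   [idempotence]
= vld ∧ sel ∧ vld ∨ sel ∧ vld ∧ ¬vld   [complement / identity]
= sel ∧ vld   [distribution]

sel ∧ vld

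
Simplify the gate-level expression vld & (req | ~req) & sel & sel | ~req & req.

vld & (req | ~req) & sel & sel | ~req & req
= vld & (req | ~req) & sel | ~req & req   [idempotence]
= vld & sel | ~req & req   [complement / identity]
= vld & sel   [complement / identity]

vld & sel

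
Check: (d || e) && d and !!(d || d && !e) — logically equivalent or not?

E1: (d || e) && d
    = d   [absorption]
E2: !!(d || d && !e)
    = !!d   [absorption]
    = d   [double negation]
Both reduce to d, so they are equivalent.

Yes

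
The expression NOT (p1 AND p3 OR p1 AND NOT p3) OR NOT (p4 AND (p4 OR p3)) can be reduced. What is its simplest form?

NOT p1 OR NOT p4

NOT (p1 AND p3 OR p1 AND NOT p3) OR NOT (p4 AND (p4 OR p3))
= NOT p1 OR NOT (p4 AND (p4 OR p3))   — distribution
= NOT p1 OR NOT p4   — absorption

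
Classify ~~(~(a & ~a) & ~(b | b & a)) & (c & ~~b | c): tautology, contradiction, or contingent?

contingent

~~(~(a & ~a) & ~(b | b & a)) & (c & ~~b | c)
= ~~(~(a & ~a) & ~(b | b & a)) & (c & b | c)
= ~~(~(a & ~a) & ~(b | b & a)) & c
= ~~(~(a & ~a) & ~b) & c
= ~(a & ~a | b) & c
= ~b & c
This depends on b, c, so it is not a constant.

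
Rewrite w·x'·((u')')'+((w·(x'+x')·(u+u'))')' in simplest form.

w·x'·((u')')'+((w·(x'+x')·(u+u'))')'
= w·x'·u'+((w·(x'+x')·(u+u'))')'   (double negation)
= w·x'·u'+((w·(x'+x'))')'   (complement / identity)
= w·x'·u'+w·(x'+x')   (double negation)
= w·x'·u'+w·x'   (idempotence)
= w·x'   (absorption)

w·x'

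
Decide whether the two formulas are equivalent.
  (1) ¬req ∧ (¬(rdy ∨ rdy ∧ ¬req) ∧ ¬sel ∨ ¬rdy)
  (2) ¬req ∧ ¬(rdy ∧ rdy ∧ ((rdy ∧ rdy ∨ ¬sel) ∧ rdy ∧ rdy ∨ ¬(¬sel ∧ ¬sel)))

E1: ¬req ∧ (¬(rdy ∨ rdy ∧ ¬req) ∧ ¬sel ∨ ¬rdy)
    = ¬req ∧ (¬rdy ∧ ¬sel ∨ ¬rdy)   [absorption]
    = ¬req ∧ ¬rdy   [absorption]
E2: ¬req ∧ ¬(rdy ∧ rdy ∧ ((rdy ∧ rdy ∨ ¬sel) ∧ rdy ∧ rdy ∨ ¬(¬sel ∧ ¬sel)))
    = ¬req ∧ ¬(rdy ∧ rdy ∧ (rdy ∧ rdy ∨ ¬(¬sel ∧ ¬sel)))   [absorption]
    = ¬req ∧ ¬(rdy ∧ rdy ∧ (rdy ∧ rdy ∨ sel ∨ sel))   [De Morgan]
    = ¬req ∧ ¬(rdy ∧ rdy ∧ (rdy ∧ rdy ∨ sel))   [idempotence]
    = ¬req ∧ ¬(rdy ∧ rdy)   [absorption]
    = ¬req ∧ ¬rdy   [idempotence]
Both reduce to ¬req ∧ ¬rdy, so they are equivalent.

Yes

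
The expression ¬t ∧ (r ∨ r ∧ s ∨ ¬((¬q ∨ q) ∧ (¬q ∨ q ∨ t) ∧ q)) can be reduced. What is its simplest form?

¬t ∧ (r ∨ ¬q)

¬t ∧ (r ∨ r ∧ s ∨ ¬((¬q ∨ q) ∧ (¬q ∨ q ∨ t) ∧ q))
= ¬t ∧ (r ∨ r ∧ s ∨ ¬((¬q ∨ q) ∧ q))   — absorption
= ¬t ∧ (r ∨ ¬((¬q ∨ q) ∧ q))   — absorption
= ¬t ∧ (r ∨ ¬q)   — complement / identity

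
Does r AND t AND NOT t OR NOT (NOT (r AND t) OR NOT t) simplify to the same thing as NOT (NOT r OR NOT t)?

E1: r AND t AND NOT t OR NOT (NOT (r AND t) OR NOT t)
    = r AND t AND NOT t OR r AND t AND t   — De Morgan
    = r AND t   — distribution
E2: NOT (NOT r OR NOT t)
    = r AND t   — De Morgan
Both reduce to r AND t, so they are equivalent.

Yes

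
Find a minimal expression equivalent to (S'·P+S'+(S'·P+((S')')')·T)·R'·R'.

S'·R'

(S'·P+S'+(S'·P+((S')')')·T)·R'·R'
= (S'·P+S'+(S'·P+S')·T)·R'·R'
= (S'·P+S')·R'·R'
= (S'·P+S')·R'
= S'·R'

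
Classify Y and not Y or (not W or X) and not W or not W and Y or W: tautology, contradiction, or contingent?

tautology

Y and not Y or (not W or X) and not W or not W and Y or W
= (not W or X) and not W or not W and Y or W   [complement / identity]
= not W or not W and Y or W   [absorption]
= not W or W   [absorption]
= True   [complement]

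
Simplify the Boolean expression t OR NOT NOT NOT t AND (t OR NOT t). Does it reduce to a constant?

TRUE

t OR NOT NOT NOT t AND (t OR NOT t)
= t OR NOT t AND (t OR NOT t)
= t OR NOT t
= TRUE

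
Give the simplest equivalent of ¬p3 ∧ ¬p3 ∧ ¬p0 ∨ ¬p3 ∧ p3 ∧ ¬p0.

¬p0 ∧ ¬p3

¬p3 ∧ ¬p3 ∧ ¬p0 ∨ ¬p3 ∧ p3 ∧ ¬p0
= ¬p0 ∧ (¬p3 ∧ ¬p3 ∨ ¬p3 ∧ p3)
= ¬p0 ∧ ¬p3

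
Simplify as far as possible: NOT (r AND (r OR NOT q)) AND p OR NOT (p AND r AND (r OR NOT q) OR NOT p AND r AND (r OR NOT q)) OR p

NOT r OR p

NOT (r AND (r OR NOT q)) AND p OR NOT (p AND r AND (r OR NOT q) OR NOT p AND r AND (r OR NOT q)) OR p
= NOT (r AND (r OR NOT q)) AND p OR NOT (r AND (r OR NOT q)) OR p
= NOT (r AND (r OR NOT q)) OR p
= NOT r OR p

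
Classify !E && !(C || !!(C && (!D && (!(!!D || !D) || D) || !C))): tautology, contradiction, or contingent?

contingent

!E && !(C || !!(C && (!D && (!(!!D || !D) || D) || !C)))
= !E && !(C || !!(C && (!D && (!D && D || D) || !C)))   (De Morgan)
= !E && !(C || C && (!D && (!D && D || D) || !C))   (double negation)
= !E && !(C || C && (!D && D || !C))   (complement / identity)
= !E && !(C || C && !C)   (complement / identity)
= !E && !C   (complement / identity)
This depends on C, E, so it is not a constant.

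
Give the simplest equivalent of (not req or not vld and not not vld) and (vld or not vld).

not req

(not req or not vld and not not vld) and (vld or not vld)
= not req or not vld and not not vld   — complement / identity
= not req or not vld and vld   — double negation
= not req   — complement / identity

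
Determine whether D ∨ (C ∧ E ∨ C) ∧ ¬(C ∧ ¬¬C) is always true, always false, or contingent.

contingent

D ∨ (C ∧ E ∨ C) ∧ ¬(C ∧ ¬¬C)
= D ∨ (C ∧ E ∨ C) ∧ ¬(C ∧ C)   [double negation]
= D ∨ (C ∧ E ∨ C) ∧ ¬C   [idempotence]
= D ∨ C ∧ ¬C   [absorption]
= D   [complement / identity]
This depends on D, so it is not a constant.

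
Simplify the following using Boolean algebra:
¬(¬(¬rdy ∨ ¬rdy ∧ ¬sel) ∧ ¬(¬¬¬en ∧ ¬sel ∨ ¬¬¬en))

¬(¬(¬rdy ∨ ¬rdy ∧ ¬sel) ∧ ¬(¬¬¬en ∧ ¬sel ∨ ¬¬¬en))
= ¬rdy ∨ ¬rdy ∧ ¬sel ∨ ¬¬¬en ∧ ¬sel ∨ ¬¬¬en
= ¬rdy ∨ ¬rdy ∧ ¬sel ∨ ¬¬¬en
= ¬rdy ∨ ¬¬¬en
= ¬rdy ∨ ¬en

¬rdy ∨ ¬en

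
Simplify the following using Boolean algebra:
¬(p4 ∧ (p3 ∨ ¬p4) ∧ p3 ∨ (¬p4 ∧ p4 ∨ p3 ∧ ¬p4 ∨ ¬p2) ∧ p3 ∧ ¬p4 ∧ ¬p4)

¬p3

¬(p4 ∧ (p3 ∨ ¬p4) ∧ p3 ∨ (¬p4 ∧ p4 ∨ p3 ∧ ¬p4 ∨ ¬p2) ∧ p3 ∧ ¬p4 ∧ ¬p4)
= ¬(p4 ∧ (p3 ∨ ¬p4) ∧ p3 ∨ (p3 ∧ ¬p4 ∨ ¬p2) ∧ p3 ∧ ¬p4 ∧ ¬p4)   — complement / identity
= ¬(p4 ∧ p3 ∨ (p3 ∧ ¬p4 ∨ ¬p2) ∧ p3 ∧ ¬p4 ∧ ¬p4)   — absorption
= ¬(p4 ∧ p3 ∨ (p3 ∧ ¬p4 ∨ ¬p2) ∧ p3 ∧ ¬p4)   — idempotence
= ¬(p4 ∧ p3 ∨ p3 ∧ ¬p4)   — absorption
= ¬p3   — distribution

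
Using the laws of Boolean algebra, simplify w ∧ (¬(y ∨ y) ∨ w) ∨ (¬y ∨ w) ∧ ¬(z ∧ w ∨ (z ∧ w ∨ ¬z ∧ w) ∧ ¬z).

w ∧ (¬(y ∨ y) ∨ w) ∨ (¬y ∨ w) ∧ ¬(z ∧ w ∨ (z ∧ w ∨ ¬z ∧ w) ∧ ¬z)
= w ∧ (¬(y ∨ y) ∨ w) ∨ (¬y ∨ w) ∧ ¬(z ∧ w ∨ w ∧ ¬z)   — distribution
= w ∧ (¬y ∨ w) ∨ (¬y ∨ w) ∧ ¬(z ∧ w ∨ w ∧ ¬z)   — idempotence
= w ∧ (¬y ∨ w) ∨ (¬y ∨ w) ∧ ¬w   — distribution
= ¬y ∨ w   — distribution

¬y ∨ w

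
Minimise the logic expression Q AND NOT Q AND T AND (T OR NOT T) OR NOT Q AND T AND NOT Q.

Q AND NOT Q AND T AND (T OR NOT T) OR NOT Q AND T AND NOT Q
= Q AND NOT Q AND T OR NOT Q AND T AND NOT Q   [complement / identity]
= NOT Q AND T   [distribution]

NOT Q AND T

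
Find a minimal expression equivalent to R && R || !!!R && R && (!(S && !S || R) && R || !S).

R

R && R || !!!R && R && (!(S && !S || R) && R || !S)
= R && R || !!!R && R && (!R && R || !S)   — complement / identity
= R && R || !R && R && (!R && R || !S)   — double negation
= R && R || !R && R   — absorption
= R   — distribution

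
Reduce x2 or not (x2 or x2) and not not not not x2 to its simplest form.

x2 or not (x2 or x2) and not not not not x2
= x2 or not (x2 or x2) and not not x2   — double negation
= x2 or not x2 and not not x2   — idempotence
= x2 or not x2 and x2   — double negation
= x2   — complement / identity

x2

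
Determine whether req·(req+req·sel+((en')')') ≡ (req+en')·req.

Yes

E1: req·(req+req·sel+((en')')')
    = req·(req+req·sel+en')   [double negation]
    = req·(req+en')   [absorption]
    = req   [absorption]
E2: (req+en')·req
    = req   [absorption]
Both reduce to req, so they are equivalent.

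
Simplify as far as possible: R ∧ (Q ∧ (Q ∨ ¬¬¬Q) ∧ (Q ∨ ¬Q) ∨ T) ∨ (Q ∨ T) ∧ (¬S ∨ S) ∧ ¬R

R ∧ (Q ∧ (Q ∨ ¬¬¬Q) ∧ (Q ∨ ¬Q) ∨ T) ∨ (Q ∨ T) ∧ (¬S ∨ S) ∧ ¬R
= R ∧ (Q ∧ (Q ∨ ¬¬¬Q) ∧ (Q ∨ ¬Q) ∨ T) ∨ (Q ∨ T) ∧ ¬R   — complement / identity
= R ∧ (Q ∧ (Q ∨ ¬Q) ∧ (Q ∨ ¬Q) ∨ T) ∨ (Q ∨ T) ∧ ¬R   — double negation
= R ∧ (Q ∧ (Q ∨ ¬Q) ∨ T) ∨ (Q ∨ T) ∧ ¬R   — idempotence
= R ∧ (Q ∨ T) ∨ (Q ∨ T) ∧ ¬R   — complement / identity
= Q ∨ T   — distribution

Q ∨ T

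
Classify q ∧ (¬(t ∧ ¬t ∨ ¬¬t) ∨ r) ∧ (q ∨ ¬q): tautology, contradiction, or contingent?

q ∧ (¬(t ∧ ¬t ∨ ¬¬t) ∨ r) ∧ (q ∨ ¬q)
= q ∧ (¬(t ∧ ¬t ∨ ¬¬t) ∨ r)   (complement / identity)
= q ∧ (¬¬¬t ∨ r)   (complement / identity)
= q ∧ (¬t ∨ r)   (double negation)
This depends on q, r, t, so it is not a constant.

contingent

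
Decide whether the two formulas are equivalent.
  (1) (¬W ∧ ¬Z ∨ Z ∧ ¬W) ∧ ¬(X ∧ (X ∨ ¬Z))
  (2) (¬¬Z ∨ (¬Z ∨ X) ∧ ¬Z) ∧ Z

E1: (¬W ∧ ¬Z ∨ Z ∧ ¬W) ∧ ¬(X ∧ (X ∨ ¬Z))
    = ¬W ∧ ¬(X ∧ (X ∨ ¬Z))
    = ¬W ∧ ¬X
E2: (¬¬Z ∨ (¬Z ∨ X) ∧ ¬Z) ∧ Z
    = (Z ∨ (¬Z ∨ X) ∧ ¬Z) ∧ Z
    = (Z ∨ ¬Z) ∧ Z
    = Z
These differ: at W=0, X=1, Z=1, E1 = 0 but E2 = 1.

No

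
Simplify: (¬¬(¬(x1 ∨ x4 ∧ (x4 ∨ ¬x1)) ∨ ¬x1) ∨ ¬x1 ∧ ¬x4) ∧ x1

(¬¬(¬(x1 ∨ x4 ∧ (x4 ∨ ¬x1)) ∨ ¬x1) ∨ ¬x1 ∧ ¬x4) ∧ x1
= (¬((x1 ∨ x4 ∧ (x4 ∨ ¬x1)) ∧ x1) ∨ ¬x1 ∧ ¬x4) ∧ x1   — De Morgan
= (¬((x1 ∨ x4) ∧ x1) ∨ ¬x1 ∧ ¬x4) ∧ x1   — absorption
= (¬x1 ∨ ¬x1 ∧ ¬x4) ∧ x1   — absorption
= ¬x1 ∧ x1   — absorption
= False   — complement

False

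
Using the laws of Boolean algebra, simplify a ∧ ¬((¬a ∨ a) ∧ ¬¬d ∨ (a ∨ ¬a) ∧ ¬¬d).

a ∧ ¬d

a ∧ ¬((¬a ∨ a) ∧ ¬¬d ∨ (a ∨ ¬a) ∧ ¬¬d)
= a ∧ ¬((¬a ∨ a) ∧ ¬¬d ∨ ¬¬d)
= a ∧ ¬(¬¬d ∨ ¬¬d)
= a ∧ ¬¬¬d
= a ∧ ¬d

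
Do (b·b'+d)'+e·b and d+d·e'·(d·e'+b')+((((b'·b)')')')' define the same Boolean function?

E1: (b·b'+d)'+e·b
    = d'+e·b
E2: d+d·e'·(d·e'+b')+((((b'·b)')')')'
    = d+d·e'+((((b'·b)')')')'
    = d+((((b'·b)')')')'
    = d+((b'·b)')'
    = d+b'·b
    = d
These differ: at b=0, d=1, e=0, E1 = 0 but E2 = 1.

No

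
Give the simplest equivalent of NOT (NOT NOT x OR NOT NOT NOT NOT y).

NOT x AND NOT y

NOT (NOT NOT x OR NOT NOT NOT NOT y)
= NOT (NOT NOT x OR NOT NOT y)   (double negation)
= NOT x AND NOT y   (De Morgan)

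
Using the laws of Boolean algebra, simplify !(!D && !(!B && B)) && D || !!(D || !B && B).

D

!(!D && !(!B && B)) && D || !!(D || !B && B)
= (D || !B && B) && D || !!(D || !B && B)   — De Morgan
= (D || !B && B) && D || D || !B && B   — double negation
= D || !B && B   — absorption
= D   — complement / identity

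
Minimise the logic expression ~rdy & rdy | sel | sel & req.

~rdy & rdy | sel | sel & req
= ~rdy & rdy | sel   (absorption)
= sel   (complement / identity)

sel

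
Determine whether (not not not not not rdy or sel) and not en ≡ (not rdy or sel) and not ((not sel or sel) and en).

Yes

E1: (not not not not not rdy or sel) and not en
    = (not not not rdy or sel) and not en   (double negation)
    = (not rdy or sel) and not en   (double negation)
E2: (not rdy or sel) and not ((not sel or sel) and en)
    = (not rdy or sel) and not en   (complement / identity)
Both reduce to (not rdy or sel) and not en, so they are equivalent.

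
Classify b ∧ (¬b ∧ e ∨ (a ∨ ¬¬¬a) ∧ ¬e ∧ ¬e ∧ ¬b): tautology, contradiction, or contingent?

contradiction

b ∧ (¬b ∧ e ∨ (a ∨ ¬¬¬a) ∧ ¬e ∧ ¬e ∧ ¬b)
= b ∧ (¬b ∧ e ∨ (a ∨ ¬a) ∧ ¬e ∧ ¬e ∧ ¬b)
= b ∧ (¬b ∧ e ∨ ¬e ∧ ¬e ∧ ¬b)
= b ∧ (¬b ∧ e ∨ ¬e ∧ ¬b)
= b ∧ ¬b
= False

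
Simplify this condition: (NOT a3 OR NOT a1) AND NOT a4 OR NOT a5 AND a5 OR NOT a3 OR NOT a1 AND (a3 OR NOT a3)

NOT a3 OR NOT a1

(NOT a3 OR NOT a1) AND NOT a4 OR NOT a5 AND a5 OR NOT a3 OR NOT a1 AND (a3 OR NOT a3)
= (NOT a3 OR NOT a1) AND NOT a4 OR NOT a5 AND a5 OR NOT a3 OR NOT a1   (complement / identity)
= (NOT a3 OR NOT a1) AND NOT a4 OR NOT a3 OR NOT a1   (complement / identity)
= NOT a3 OR NOT a1   (absorption)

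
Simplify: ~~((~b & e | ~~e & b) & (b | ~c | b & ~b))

e & (b | ~c)

~~((~b & e | ~~e & b) & (b | ~c | b & ~b))
= ~~((~b & e | e & b) & (b | ~c | b & ~b))
= ~~(e & (b | ~c | b & ~b))
= ~~(e & (b | ~c))
= e & (b | ~c)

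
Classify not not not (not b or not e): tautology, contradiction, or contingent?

contingent

not not not (not b or not e)
= not (not b or not e)   (double negation)
= b and e   (De Morgan)
This depends on b, e, so it is not a constant.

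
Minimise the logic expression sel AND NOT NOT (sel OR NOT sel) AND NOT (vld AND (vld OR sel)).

sel AND NOT NOT (sel OR NOT sel) AND NOT (vld AND (vld OR sel))
= sel AND NOT NOT (sel OR NOT sel) AND NOT vld
= sel AND (sel OR NOT sel) AND NOT vld
= sel AND NOT vld

sel AND NOT vld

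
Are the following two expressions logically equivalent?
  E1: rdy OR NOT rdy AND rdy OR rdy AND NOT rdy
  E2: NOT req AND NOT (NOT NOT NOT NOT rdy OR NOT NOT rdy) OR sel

E1: rdy OR NOT rdy AND rdy OR rdy AND NOT rdy
    = rdy OR rdy AND NOT rdy   — complement / identity
    = rdy   — complement / identity
E2: NOT req AND NOT (NOT NOT NOT NOT rdy OR NOT NOT rdy) OR sel
    = NOT req AND NOT (NOT NOT rdy OR NOT NOT rdy) OR sel   — double negation
    = NOT req AND NOT NOT NOT rdy OR sel   — idempotence
    = NOT req AND NOT rdy OR sel   — double negation
These differ: at rdy=0, req=0, sel=1, E1 = 0 but E2 = 1.

No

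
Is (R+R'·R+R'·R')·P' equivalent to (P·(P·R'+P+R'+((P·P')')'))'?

E1: (R+R'·R+R'·R')·P'
    = (R+R')·P'   [distribution]
    = P'   [complement / identity]
E2: (P·(P·R'+P+R'+((P·P')')'))'
    = (P·(P·R'+P+R'+P·P'))'   [double negation]
    = (P·(P+R'+P·P'))'   [absorption]
    = (P·(P+R'))'   [complement / identity]
    = P'   [absorption]
Both reduce to P', so they are equivalent.

Yes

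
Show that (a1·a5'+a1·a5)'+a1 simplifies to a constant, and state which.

1

(a1·a5'+a1·a5)'+a1
= a1'+a1
= 1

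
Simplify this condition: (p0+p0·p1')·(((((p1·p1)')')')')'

p0·p1'

(p0+p0·p1')·(((((p1·p1)')')')')'
= p0·(((((p1·p1)')')')')'   [absorption]
= p0·(((p1·p1)')')'   [double negation]
= p0·((p1')')'   [idempotence]
= p0·p1'   [double negation]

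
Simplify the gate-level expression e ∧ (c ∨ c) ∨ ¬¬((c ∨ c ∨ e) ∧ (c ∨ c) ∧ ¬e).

e ∧ (c ∨ c) ∨ ¬¬((c ∨ c ∨ e) ∧ (c ∨ c) ∧ ¬e)
= e ∧ (c ∨ c) ∨ (c ∨ c ∨ e) ∧ (c ∨ c) ∧ ¬e
= e ∧ (c ∨ c) ∨ (c ∨ c) ∧ ¬e
= c ∨ c
= c

c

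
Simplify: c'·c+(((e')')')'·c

e·c

c'·c+(((e')')')'·c
= (((e')')')'·c   — complement / identity
= (e')'·c   — double negation
= e·c   — double negation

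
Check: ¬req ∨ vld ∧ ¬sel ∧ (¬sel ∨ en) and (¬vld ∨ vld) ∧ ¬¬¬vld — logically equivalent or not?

No

E1: ¬req ∨ vld ∧ ¬sel ∧ (¬sel ∨ en)
    = ¬req ∨ vld ∧ ¬sel   [absorption]
E2: (¬vld ∨ vld) ∧ ¬¬¬vld
    = ¬¬¬vld   [complement / identity]
    = ¬vld   [double negation]
These differ: at en=1, req=1, sel=0, vld=0, E1 = 0 but E2 = 1.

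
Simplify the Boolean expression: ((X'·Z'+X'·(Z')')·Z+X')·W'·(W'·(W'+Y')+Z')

((X'·Z'+X'·(Z')')·Z+X')·W'·(W'·(W'+Y')+Z')
= ((X'·Z'+X'·(Z')')·Z+X')·W'·(W'+Z')
= ((X'·Z'+X'·Z)·Z+X')·W'·(W'+Z')
= (X'·Z+X')·W'·(W'+Z')
= X'·W'·(W'+Z')
= X'·W'

X'·W'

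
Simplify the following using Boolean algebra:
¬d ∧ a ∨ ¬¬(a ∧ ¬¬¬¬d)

a

¬d ∧ a ∨ ¬¬(a ∧ ¬¬¬¬d)
= ¬d ∧ a ∨ a ∧ ¬¬¬¬d   (double negation)
= ¬d ∧ a ∨ a ∧ ¬¬d   (double negation)
= ¬d ∧ a ∨ a ∧ d   (double negation)
= a   (distribution)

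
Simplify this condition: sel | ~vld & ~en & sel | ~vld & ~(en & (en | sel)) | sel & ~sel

sel | ~vld & ~en

sel | ~vld & ~en & sel | ~vld & ~(en & (en | sel)) | sel & ~sel
= sel | ~vld & ~en & sel | ~vld & ~(en & (en | sel))   — complement / identity
= sel | ~vld & ~en & sel | ~vld & ~en   — absorption
= sel | ~vld & ~en   — absorption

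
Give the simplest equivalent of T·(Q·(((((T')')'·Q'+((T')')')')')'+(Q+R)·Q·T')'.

T·(Q·(((((T')')'·Q'+((T')')')')')'+(Q+R)·Q·T')'
= T·(Q·(((((T')')')')')'+(Q+R)·Q·T')'
= T·(Q·(((T')')')'+(Q+R)·Q·T')'
= T·(Q·(((T')')')'+Q·T')'
= T·(Q·(T')'+Q·T')'
= T·(Q·T+Q·T')'
= T·Q'

T·Q'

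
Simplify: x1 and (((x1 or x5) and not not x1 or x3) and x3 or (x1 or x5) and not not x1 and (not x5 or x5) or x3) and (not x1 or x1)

x1 and (((x1 or x5) and not not x1 or x3) and x3 or (x1 or x5) and not not x1 and (not x5 or x5) or x3) and (not x1 or x1)
= x1 and (((x1 or x5) and not not x1 or x3) and x3 or (x1 or x5) and not not x1 or x3) and (not x1 or x1)   (complement / identity)
= x1 and ((x1 or x5) and not not x1 or x3) and (not x1 or x1)   (absorption)
= x1 and ((x1 or x5) and not not x1 or x3)   (complement / identity)
= x1 and ((x1 or x5) and x1 or x3)   (double negation)
= x1 and (x1 or x3)   (absorption)
= x1   (absorption)

x1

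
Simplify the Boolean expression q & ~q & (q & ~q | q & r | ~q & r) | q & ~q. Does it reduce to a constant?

0

q & ~q & (q & ~q | q & r | ~q & r) | q & ~q
= q & ~q & (q & ~q | r) | q & ~q
= q & ~q | q & ~q
= q & ~q
= 0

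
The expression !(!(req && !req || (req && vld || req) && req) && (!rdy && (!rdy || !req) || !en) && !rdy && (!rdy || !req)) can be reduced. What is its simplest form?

!(!(req && !req || (req && vld || req) && req) && (!rdy && (!rdy || !req) || !en) && !rdy && (!rdy || !req))
= !(!(req && !req || req && req) && (!rdy && (!rdy || !req) || !en) && !rdy && (!rdy || !req))   (absorption)
= !(!(req && !req || req && req) && !rdy && (!rdy || !req))   (absorption)
= !(!req && !rdy && (!rdy || !req))   (distribution)
= !(!req && !rdy)   (absorption)
= req || rdy   (De Morgan)

req || rdy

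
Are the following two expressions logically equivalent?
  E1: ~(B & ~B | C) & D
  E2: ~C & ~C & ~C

E1: ~(B & ~B | C) & D
    = ~C & D
E2: ~C & ~C & ~C
    = ~C & ~C
    = ~C
These differ: at B=0, C=0, D=0, E1 = 0 but E2 = 1.

No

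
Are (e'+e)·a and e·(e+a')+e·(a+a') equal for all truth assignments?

No

E1: (e'+e)·a
    = a   — complement / identity
E2: e·(e+a')+e·(a+a')
    = e+e·(a+a')   — absorption
    = e+e   — complement / identity
    = e   — idempotence
These differ: at a=1, e=0, E1 = 1 but E2 = 0.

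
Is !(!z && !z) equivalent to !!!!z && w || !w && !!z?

Yes

E1: !(!z && !z)
    = !!z   [idempotence]
    = z   [double negation]
E2: !!!!z && w || !w && !!z
    = !!z && w || !w && !!z   [double negation]
    = !!z   [distribution]
    = z   [double negation]
Both reduce to z, so they are equivalent.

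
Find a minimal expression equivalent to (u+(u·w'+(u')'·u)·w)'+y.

(u+(u·w'+(u')'·u)·w)'+y
= (u+(u·w'+u·u)·w)'+y   — double negation
= (u+(u·w'+u)·w)'+y   — idempotence
= (u+u·w)'+y   — absorption
= u'+y   — absorption

u'+y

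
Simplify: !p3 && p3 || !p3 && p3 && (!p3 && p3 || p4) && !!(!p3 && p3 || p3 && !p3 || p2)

false

!p3 && p3 || !p3 && p3 && (!p3 && p3 || p4) && !!(!p3 && p3 || p3 && !p3 || p2)
= !p3 && p3 || !p3 && p3 && (!p3 && p3 || p4) && (!p3 && p3 || p3 && !p3 || p2)   (double negation)
= !p3 && p3 || !p3 && p3 && (!p3 && p3 || p4) && (!p3 && p3 || p2)   (complement / identity)
= !p3 && p3 || !p3 && p3 && (!p3 && p3 || p4) && p2   (complement / identity)
= !p3 && p3 || !p3 && p3 && p2   (absorption)
= !p3 && p3   (absorption)
= false   (complement)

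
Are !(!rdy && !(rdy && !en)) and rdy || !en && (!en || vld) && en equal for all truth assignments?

E1: !(!rdy && !(rdy && !en))
    = rdy || rdy && !en   — De Morgan
    = rdy   — absorption
E2: rdy || !en && (!en || vld) && en
    = rdy || !en && en   — absorption
    = rdy   — complement / identity
Both reduce to rdy, so they are equivalent.

Yes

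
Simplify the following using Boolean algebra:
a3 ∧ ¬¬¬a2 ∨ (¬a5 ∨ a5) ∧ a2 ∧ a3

a3

a3 ∧ ¬¬¬a2 ∨ (¬a5 ∨ a5) ∧ a2 ∧ a3
= a3 ∧ ¬a2 ∨ (¬a5 ∨ a5) ∧ a2 ∧ a3
= a3 ∧ ¬a2 ∨ a2 ∧ a3
= a3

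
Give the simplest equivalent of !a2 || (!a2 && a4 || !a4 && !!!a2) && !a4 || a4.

!a2 || (!a2 && a4 || !a4 && !!!a2) && !a4 || a4
= !a2 || (!a2 && a4 || !a4 && !a2) && !a4 || a4
= !a2 || !a2 && !a4 || a4
= !a2 || a4

!a2 || a4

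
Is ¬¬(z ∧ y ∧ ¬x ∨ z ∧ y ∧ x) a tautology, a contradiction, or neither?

neither

¬¬(z ∧ y ∧ ¬x ∨ z ∧ y ∧ x)
= ¬¬(z ∧ y)   (distribution)
= z ∧ y   (double negation)
This depends on y, z, so it is not a constant.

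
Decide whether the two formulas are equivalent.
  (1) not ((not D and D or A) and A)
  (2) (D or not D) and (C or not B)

E1: not ((not D and D or A) and A)
    = not (A and A)   (complement / identity)
    = not A   (idempotence)
E2: (D or not D) and (C or not B)
    = C or not B   (complement / identity)
These differ: at A=1, B=0, C=0, D=0, E1 = 0 but E2 = 1.

No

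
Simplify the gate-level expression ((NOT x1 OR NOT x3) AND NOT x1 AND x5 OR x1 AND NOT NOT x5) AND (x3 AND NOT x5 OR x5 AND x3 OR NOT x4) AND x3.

((NOT x1 OR NOT x3) AND NOT x1 AND x5 OR x1 AND NOT NOT x5) AND (x3 AND NOT x5 OR x5 AND x3 OR NOT x4) AND x3
= ((NOT x1 OR NOT x3) AND NOT x1 AND x5 OR x1 AND x5) AND (x3 AND NOT x5 OR x5 AND x3 OR NOT x4) AND x3   — double negation
= ((NOT x1 OR NOT x3) AND NOT x1 AND x5 OR x1 AND x5) AND (x3 OR NOT x4) AND x3   — distribution
= (NOT x1 AND x5 OR x1 AND x5) AND (x3 OR NOT x4) AND x3   — absorption
= (NOT x1 AND x5 OR x1 AND x5) AND x3   — absorption
= x5 AND x3   — distribution

x5 AND x3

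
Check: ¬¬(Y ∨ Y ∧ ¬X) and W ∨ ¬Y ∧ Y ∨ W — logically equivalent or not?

No

E1: ¬¬(Y ∨ Y ∧ ¬X)
    = ¬¬Y   (absorption)
    = Y   (double negation)
E2: W ∨ ¬Y ∧ Y ∨ W
    = W ∨ W   (complement / identity)
    = W   (idempotence)
These differ: at W=1, X=0, Y=0, E1 = 0 but E2 = 1.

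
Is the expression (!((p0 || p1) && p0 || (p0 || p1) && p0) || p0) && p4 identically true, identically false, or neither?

(!((p0 || p1) && p0 || (p0 || p1) && p0) || p0) && p4
= (!((p0 || p1) && p0) || p0) && p4   (idempotence)
= (!p0 || p0) && p4   (absorption)
= p4   (complement / identity)
This depends on p4, so it is not a constant.

neither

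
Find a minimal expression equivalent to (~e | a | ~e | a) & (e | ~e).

(~e | a | ~e | a) & (e | ~e)
= ~e | a | ~e | a   (complement / identity)
= ~e | a   (idempotence)

~e | a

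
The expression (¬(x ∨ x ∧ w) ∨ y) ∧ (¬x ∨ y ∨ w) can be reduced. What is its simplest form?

¬x ∨ y

(¬(x ∨ x ∧ w) ∨ y) ∧ (¬x ∨ y ∨ w)
= (¬x ∨ y) ∧ (¬x ∨ y ∨ w)   — absorption
= ¬x ∨ y ∧ (y ∨ w)   — distribution
= ¬x ∨ y   — absorption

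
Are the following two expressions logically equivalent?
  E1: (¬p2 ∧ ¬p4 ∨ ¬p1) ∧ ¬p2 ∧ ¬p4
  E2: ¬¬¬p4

No

E1: (¬p2 ∧ ¬p4 ∨ ¬p1) ∧ ¬p2 ∧ ¬p4
    = ¬p2 ∧ ¬p4   — absorption
E2: ¬¬¬p4
    = ¬p4   — double negation
These differ: at p1=0, p2=1, p4=0, E1 = 0 but E2 = 1.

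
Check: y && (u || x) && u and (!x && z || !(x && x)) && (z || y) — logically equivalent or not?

No

E1: y && (u || x) && u
    = y && u   — absorption
E2: (!x && z || !(x && x)) && (z || y)
    = (!x && z || !x) && (z || y)   — idempotence
    = !x && (z || y)   — absorption
These differ: at u=1, x=0, y=0, z=1, E1 = 0 but E2 = 1.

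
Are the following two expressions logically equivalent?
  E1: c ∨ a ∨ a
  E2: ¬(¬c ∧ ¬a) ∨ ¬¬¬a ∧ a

E1: c ∨ a ∨ a
    = c ∨ a   (idempotence)
E2: ¬(¬c ∧ ¬a) ∨ ¬¬¬a ∧ a
    = ¬(¬c ∧ ¬a) ∨ ¬a ∧ a   (double negation)
    = ¬(¬c ∧ ¬a)   (complement / identity)
    = c ∨ a   (De Morgan)
Both reduce to c ∨ a, so they are equivalent.

Yes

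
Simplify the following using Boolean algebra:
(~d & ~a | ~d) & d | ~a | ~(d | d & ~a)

~a | ~d

(~d & ~a | ~d) & d | ~a | ~(d | d & ~a)
= ~d & d | ~a | ~(d | d & ~a)
= ~a | ~(d | d & ~a)
= ~a | ~d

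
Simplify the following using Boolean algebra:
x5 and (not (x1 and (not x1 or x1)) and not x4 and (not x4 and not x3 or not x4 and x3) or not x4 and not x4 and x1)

x5 and not x4

x5 and (not (x1 and (not x1 or x1)) and not x4 and (not x4 and not x3 or not x4 and x3) or not x4 and not x4 and x1)
= x5 and (not (x1 and (not x1 or x1)) and not x4 and not x4 or not x4 and not x4 and x1)   — distribution
= x5 and (not x1 and not x4 and not x4 or not x4 and not x4 and x1)   — complement / identity
= x5 and not x4 and not x4   — distribution
= x5 and not x4   — idempotence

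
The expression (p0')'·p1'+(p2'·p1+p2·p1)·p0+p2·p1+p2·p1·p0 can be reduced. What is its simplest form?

p0+p2·p1

(p0')'·p1'+(p2'·p1+p2·p1)·p0+p2·p1+p2·p1·p0
= p0·p1'+(p2'·p1+p2·p1)·p0+p2·p1+p2·p1·p0   — double negation
= p0·p1'+p1·p0+p2·p1+p2·p1·p0   — distribution
= p0+p2·p1+p2·p1·p0   — distribution
= p0+p2·p1   — absorption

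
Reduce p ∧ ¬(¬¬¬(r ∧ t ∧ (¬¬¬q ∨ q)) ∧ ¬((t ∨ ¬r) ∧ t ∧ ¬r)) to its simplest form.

p ∧ ¬(¬¬¬(r ∧ t ∧ (¬¬¬q ∨ q)) ∧ ¬((t ∨ ¬r) ∧ t ∧ ¬r))
= p ∧ ¬(¬(r ∧ t ∧ (¬¬¬q ∨ q)) ∧ ¬((t ∨ ¬r) ∧ t ∧ ¬r))   (double negation)
= p ∧ ¬(¬(r ∧ t ∧ (¬q ∨ q)) ∧ ¬((t ∨ ¬r) ∧ t ∧ ¬r))   (double negation)
= p ∧ ¬(¬(r ∧ t) ∧ ¬((t ∨ ¬r) ∧ t ∧ ¬r))   (complement / identity)
= p ∧ ¬(¬(r ∧ t) ∧ ¬(t ∧ ¬r))   (absorption)
= p ∧ (r ∧ t ∨ t ∧ ¬r)   (De Morgan)
= p ∧ t   (distribution)

p ∧ t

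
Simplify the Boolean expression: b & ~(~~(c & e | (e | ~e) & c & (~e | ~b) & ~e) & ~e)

b & ~(~~(c & e | (e | ~e) & c & (~e | ~b) & ~e) & ~e)
= b & (~(c & e | (e | ~e) & c & (~e | ~b) & ~e) | e)   [De Morgan]
= b & (~(c & e | (e | ~e) & c & ~e) | e)   [absorption]
= b & (~(c & e | c & ~e) | e)   [complement / identity]
= b & (~c | e)   [distribution]

b & (~c | e)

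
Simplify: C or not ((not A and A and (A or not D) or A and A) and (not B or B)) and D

C or not ((not A and A and (A or not D) or A and A) and (not B or B)) and D
= C or not ((not A and A or A and A) and (not B or B)) and D
= C or not (A and (not B or B)) and D
= C or not A and D

C or not A and D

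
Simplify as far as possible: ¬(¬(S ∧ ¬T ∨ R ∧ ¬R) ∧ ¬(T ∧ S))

S

¬(¬(S ∧ ¬T ∨ R ∧ ¬R) ∧ ¬(T ∧ S))
= ¬(¬(S ∧ ¬T) ∧ ¬(T ∧ S))   — complement / identity
= S ∧ ¬T ∨ T ∧ S   — De Morgan
= S   — distribution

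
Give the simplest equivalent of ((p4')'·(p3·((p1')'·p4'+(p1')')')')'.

((p4')'·(p3·((p1')'·p4'+(p1')')')')'
= p4'+p3·((p1')'·p4'+(p1')')'   — De Morgan
= p4'+p3·((p1')')'   — absorption
= p4'+p3·p1'   — double negation

p4'+p3·p1'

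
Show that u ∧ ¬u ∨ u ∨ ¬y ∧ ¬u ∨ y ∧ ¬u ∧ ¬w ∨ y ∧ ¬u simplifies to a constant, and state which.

True

u ∧ ¬u ∨ u ∨ ¬y ∧ ¬u ∨ y ∧ ¬u ∧ ¬w ∨ y ∧ ¬u
= u ∧ ¬u ∨ u ∨ ¬y ∧ ¬u ∨ y ∧ ¬u   (absorption)
= u ∨ ¬y ∧ ¬u ∨ y ∧ ¬u   (complement / identity)
= u ∨ ¬u   (distribution)
= True   (complement)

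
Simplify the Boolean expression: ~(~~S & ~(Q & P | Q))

~(~~S & ~(Q & P | Q))
= ~(~~S & ~Q)
= ~S | Q

~S | Q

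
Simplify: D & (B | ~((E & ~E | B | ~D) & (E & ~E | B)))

D

D & (B | ~((E & ~E | B | ~D) & (E & ~E | B)))
= D & (B | ~(E & ~E | B))   — absorption
= D & (B | ~B)   — complement / identity
= D   — complement / identity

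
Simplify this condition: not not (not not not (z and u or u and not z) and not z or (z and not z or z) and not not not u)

not not (not not not (z and u or u and not z) and not z or (z and not z or z) and not not not u)
= not not (not not not (z and u or u and not z) and not z or z and not not not u)
= not not (not not not u and not z or z and not not not u)
= not not not not not u
= not not not u
= not u

not u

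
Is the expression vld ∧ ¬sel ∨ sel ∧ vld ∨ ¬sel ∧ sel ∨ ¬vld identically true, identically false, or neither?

identically true

vld ∧ ¬sel ∨ sel ∧ vld ∨ ¬sel ∧ sel ∨ ¬vld
= vld ∧ ¬sel ∨ sel ∧ vld ∨ ¬vld   (complement / identity)
= vld ∨ ¬vld   (distribution)
= True   (complement)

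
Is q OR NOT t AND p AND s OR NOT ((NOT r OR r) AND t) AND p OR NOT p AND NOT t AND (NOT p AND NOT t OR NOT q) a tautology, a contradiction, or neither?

neither

q OR NOT t AND p AND s OR NOT ((NOT r OR r) AND t) AND p OR NOT p AND NOT t AND (NOT p AND NOT t OR NOT q)
= q OR NOT t AND p AND s OR NOT ((NOT r OR r) AND t) AND p OR NOT p AND NOT t   (absorption)
= q OR NOT t AND p AND s OR NOT t AND p OR NOT p AND NOT t   (complement / identity)
= q OR NOT t AND p OR NOT p AND NOT t   (absorption)
= q OR NOT t   (distribution)
This depends on q, t, so it is not a constant.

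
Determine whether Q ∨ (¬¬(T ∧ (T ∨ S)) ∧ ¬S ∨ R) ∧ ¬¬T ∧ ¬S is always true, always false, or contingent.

Q ∨ (¬¬(T ∧ (T ∨ S)) ∧ ¬S ∨ R) ∧ ¬¬T ∧ ¬S
= Q ∨ (¬¬T ∧ ¬S ∨ R) ∧ ¬¬T ∧ ¬S   (absorption)
= Q ∨ ¬¬T ∧ ¬S   (absorption)
= Q ∨ T ∧ ¬S   (double negation)
This depends on Q, S, T, so it is not a constant.

contingent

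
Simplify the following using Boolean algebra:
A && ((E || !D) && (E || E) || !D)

A && (E || !D)

A && ((E || !D) && (E || E) || !D)
= A && ((E || !D) && E || !D)   [idempotence]
= A && (E || !D)   [absorption]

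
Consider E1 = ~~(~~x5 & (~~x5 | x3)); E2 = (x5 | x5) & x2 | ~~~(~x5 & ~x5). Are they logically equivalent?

E1: ~~(~~x5 & (~~x5 | x3))
    = ~~~~x5
    = ~~x5
    = x5
E2: (x5 | x5) & x2 | ~~~(~x5 & ~x5)
    = (x5 | x5) & x2 | ~~(x5 | x5)
    = (x5 | x5) & x2 | x5 | x5
    = x5 | x5
    = x5
Both reduce to x5, so they are equivalent.

Yes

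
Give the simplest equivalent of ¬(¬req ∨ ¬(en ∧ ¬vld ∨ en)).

req ∧ en

¬(¬req ∨ ¬(en ∧ ¬vld ∨ en))
= ¬(¬req ∨ ¬en)   [absorption]
= req ∧ en   [De Morgan]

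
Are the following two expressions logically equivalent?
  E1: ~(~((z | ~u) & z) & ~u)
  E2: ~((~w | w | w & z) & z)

E1: ~(~((z | ~u) & z) & ~u)
    = ~(~z & ~u)   [absorption]
    = z | u   [De Morgan]
E2: ~((~w | w | w & z) & z)
    = ~((~w | w) & z)   [absorption]
    = ~z   [complement / identity]
These differ: at u=0, w=0, z=0, E1 = 0 but E2 = 1.

No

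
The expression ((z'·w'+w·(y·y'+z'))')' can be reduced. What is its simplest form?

z'

((z'·w'+w·(y·y'+z'))')'
= ((z'·w'+w·z')')'   — complement / identity
= z'·w'+w·z'   — double negation
= z'   — distribution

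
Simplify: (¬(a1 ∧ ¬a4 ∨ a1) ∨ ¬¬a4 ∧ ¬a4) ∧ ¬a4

¬a1 ∧ ¬a4

(¬(a1 ∧ ¬a4 ∨ a1) ∨ ¬¬a4 ∧ ¬a4) ∧ ¬a4
= (¬a1 ∨ ¬¬a4 ∧ ¬a4) ∧ ¬a4   [absorption]
= (¬a1 ∨ a4 ∧ ¬a4) ∧ ¬a4   [double negation]
= ¬a1 ∧ ¬a4   [complement / identity]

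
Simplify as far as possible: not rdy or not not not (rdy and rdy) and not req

not rdy or not not not (rdy and rdy) and not req
= not rdy or not not not rdy and not req
= not rdy or not rdy and not req
= not rdy

not rdy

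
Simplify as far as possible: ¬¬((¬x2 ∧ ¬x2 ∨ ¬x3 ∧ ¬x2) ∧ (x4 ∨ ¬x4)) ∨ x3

¬¬((¬x2 ∧ ¬x2 ∨ ¬x3 ∧ ¬x2) ∧ (x4 ∨ ¬x4)) ∨ x3
= ¬¬(¬x2 ∧ ¬x2 ∨ ¬x3 ∧ ¬x2) ∨ x3
= ¬x2 ∧ ¬x2 ∨ ¬x3 ∧ ¬x2 ∨ x3
= ¬x2 ∧ (¬x2 ∨ ¬x3) ∨ x3
= ¬x2 ∨ x3

¬x2 ∨ x3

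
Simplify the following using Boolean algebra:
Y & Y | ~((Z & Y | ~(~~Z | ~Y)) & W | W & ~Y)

Y & Y | ~((Z & Y | ~(~~Z | ~Y)) & W | W & ~Y)
= Y & Y | ~((Z & Y | ~Z & Y) & W | W & ~Y)   [De Morgan]
= Y | ~((Z & Y | ~Z & Y) & W | W & ~Y)   [idempotence]
= Y | ~(Y & W | W & ~Y)   [distribution]
= Y | ~W   [distribution]

Y | ~W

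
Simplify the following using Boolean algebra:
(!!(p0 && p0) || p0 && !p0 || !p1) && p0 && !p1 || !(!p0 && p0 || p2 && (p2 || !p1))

(!!(p0 && p0) || p0 && !p0 || !p1) && p0 && !p1 || !(!p0 && p0 || p2 && (p2 || !p1))
= (!!(p0 && p0) || p0 && !p0 || !p1) && p0 && !p1 || !(!p0 && p0 || p2)   — absorption
= (p0 && p0 || p0 && !p0 || !p1) && p0 && !p1 || !(!p0 && p0 || p2)   — double negation
= (p0 && p0 || p0 && !p0 || !p1) && p0 && !p1 || !p2   — complement / identity
= (p0 || !p1) && p0 && !p1 || !p2   — distribution
= p0 && !p1 || !p2   — absorption

p0 && !p1 || !p2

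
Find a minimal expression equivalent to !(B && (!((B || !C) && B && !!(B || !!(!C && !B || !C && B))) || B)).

!(B && (!((B || !C) && B && !!(B || !!(!C && !B || !C && B))) || B))
= !(B && (!((B || !C) && B && !!(B || !!!C)) || B))   [distribution]
= !(B && (!((B || !C) && B && !!(B || !C)) || B))   [double negation]
= !(B && (!((B || !C) && B && (B || !C)) || B))   [double negation]
= !(B && (!((B || !C) && B) || B))   [absorption]
= !(B && (!B || B))   [absorption]
= !B   [complement / identity]

!B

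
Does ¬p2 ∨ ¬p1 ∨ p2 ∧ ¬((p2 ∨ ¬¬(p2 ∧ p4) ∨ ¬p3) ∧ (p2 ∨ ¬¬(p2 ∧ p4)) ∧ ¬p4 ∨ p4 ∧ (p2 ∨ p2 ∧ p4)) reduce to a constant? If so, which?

no

¬p2 ∨ ¬p1 ∨ p2 ∧ ¬((p2 ∨ ¬¬(p2 ∧ p4) ∨ ¬p3) ∧ (p2 ∨ ¬¬(p2 ∧ p4)) ∧ ¬p4 ∨ p4 ∧ (p2 ∨ p2 ∧ p4))
= ¬p2 ∨ ¬p1 ∨ p2 ∧ ¬((p2 ∨ ¬¬(p2 ∧ p4)) ∧ ¬p4 ∨ p4 ∧ (p2 ∨ p2 ∧ p4))   — absorption
= ¬p2 ∨ ¬p1 ∨ p2 ∧ ¬((p2 ∨ p2 ∧ p4) ∧ ¬p4 ∨ p4 ∧ (p2 ∨ p2 ∧ p4))   — double negation
= ¬p2 ∨ ¬p1 ∨ p2 ∧ ¬(p2 ∨ p2 ∧ p4)   — distribution
= ¬p2 ∨ ¬p1 ∨ p2 ∧ ¬p2   — absorption
= ¬p2 ∨ ¬p1   — complement / identity
This depends on p1, p2, so it is not a constant.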